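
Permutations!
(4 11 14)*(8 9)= [0, 1, 2, 3, 11, 5, 6, 7, 9, 8, 10, 14, 12, 13, 4]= (4 11 14)(8 9)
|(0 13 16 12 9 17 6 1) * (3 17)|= 9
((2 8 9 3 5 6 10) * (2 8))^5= ((3 5 6 10 8 9))^5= (3 9 8 10 6 5)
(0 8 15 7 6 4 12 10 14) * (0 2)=[8, 1, 0, 3, 12, 5, 4, 6, 15, 9, 14, 11, 10, 13, 2, 7]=(0 8 15 7 6 4 12 10 14 2)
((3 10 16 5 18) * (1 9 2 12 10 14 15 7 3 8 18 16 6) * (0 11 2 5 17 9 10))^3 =(0 12 2 11)(3 7 15 14)(5 9 17 16)(8 18)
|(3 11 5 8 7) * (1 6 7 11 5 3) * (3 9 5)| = 12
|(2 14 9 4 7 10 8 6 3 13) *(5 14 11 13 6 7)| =|(2 11 13)(3 6)(4 5 14 9)(7 10 8)| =12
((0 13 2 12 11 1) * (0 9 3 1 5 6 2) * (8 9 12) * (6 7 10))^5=(0 13)(1 10 3 7 9 5 8 11 2 12 6)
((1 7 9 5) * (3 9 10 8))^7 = (10)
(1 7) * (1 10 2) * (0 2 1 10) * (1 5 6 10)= (0 2 1 7)(5 6 10)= [2, 7, 1, 3, 4, 6, 10, 0, 8, 9, 5]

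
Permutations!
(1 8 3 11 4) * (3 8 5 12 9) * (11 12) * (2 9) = (1 5 11 4)(2 9 3 12) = [0, 5, 9, 12, 1, 11, 6, 7, 8, 3, 10, 4, 2]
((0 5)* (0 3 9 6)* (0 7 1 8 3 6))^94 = (0 3 1 6)(5 9 8 7)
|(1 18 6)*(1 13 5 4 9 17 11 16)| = 10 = |(1 18 6 13 5 4 9 17 11 16)|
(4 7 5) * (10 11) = (4 7 5)(10 11) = [0, 1, 2, 3, 7, 4, 6, 5, 8, 9, 11, 10]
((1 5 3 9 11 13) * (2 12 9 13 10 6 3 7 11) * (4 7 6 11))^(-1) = ((1 5 6 3 13)(2 12 9)(4 7)(10 11))^(-1) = (1 13 3 6 5)(2 9 12)(4 7)(10 11)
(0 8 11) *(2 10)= [8, 1, 10, 3, 4, 5, 6, 7, 11, 9, 2, 0]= (0 8 11)(2 10)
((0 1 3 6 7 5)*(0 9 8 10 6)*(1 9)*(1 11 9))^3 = (5 8 7 9 6 11 10)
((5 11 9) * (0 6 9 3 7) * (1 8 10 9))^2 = ((0 6 1 8 10 9 5 11 3 7))^2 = (0 1 10 5 3)(6 8 9 11 7)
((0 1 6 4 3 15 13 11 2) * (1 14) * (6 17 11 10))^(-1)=(0 2 11 17 1 14)(3 4 6 10 13 15)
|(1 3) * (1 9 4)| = |(1 3 9 4)| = 4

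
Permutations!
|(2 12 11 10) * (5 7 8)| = |(2 12 11 10)(5 7 8)| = 12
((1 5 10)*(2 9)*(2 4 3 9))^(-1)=(1 10 5)(3 4 9)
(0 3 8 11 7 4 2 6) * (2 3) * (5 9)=(0 2 6)(3 8 11 7 4)(5 9)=[2, 1, 6, 8, 3, 9, 0, 4, 11, 5, 10, 7]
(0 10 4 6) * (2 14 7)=(0 10 4 6)(2 14 7)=[10, 1, 14, 3, 6, 5, 0, 2, 8, 9, 4, 11, 12, 13, 7]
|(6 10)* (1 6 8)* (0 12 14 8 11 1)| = 4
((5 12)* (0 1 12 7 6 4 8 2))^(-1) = (0 2 8 4 6 7 5 12 1)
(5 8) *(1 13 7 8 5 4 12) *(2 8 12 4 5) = (1 13 7 12)(2 8 5) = [0, 13, 8, 3, 4, 2, 6, 12, 5, 9, 10, 11, 1, 7]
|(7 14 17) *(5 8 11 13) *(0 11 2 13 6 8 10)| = |(0 11 6 8 2 13 5 10)(7 14 17)| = 24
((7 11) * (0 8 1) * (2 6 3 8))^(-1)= (0 1 8 3 6 2)(7 11)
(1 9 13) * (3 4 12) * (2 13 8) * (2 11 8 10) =(1 9 10 2 13)(3 4 12)(8 11) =[0, 9, 13, 4, 12, 5, 6, 7, 11, 10, 2, 8, 3, 1]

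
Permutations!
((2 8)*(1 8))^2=(1 2 8)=((1 8 2))^2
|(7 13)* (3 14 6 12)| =|(3 14 6 12)(7 13)| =4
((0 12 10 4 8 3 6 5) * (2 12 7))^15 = ((0 7 2 12 10 4 8 3 6 5))^15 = (0 4)(2 3)(5 10)(6 12)(7 8)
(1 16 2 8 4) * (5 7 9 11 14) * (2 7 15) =[0, 16, 8, 3, 1, 15, 6, 9, 4, 11, 10, 14, 12, 13, 5, 2, 7] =(1 16 7 9 11 14 5 15 2 8 4)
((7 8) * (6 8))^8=(6 7 8)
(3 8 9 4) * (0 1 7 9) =(0 1 7 9 4 3 8) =[1, 7, 2, 8, 3, 5, 6, 9, 0, 4]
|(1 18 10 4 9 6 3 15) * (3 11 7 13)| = |(1 18 10 4 9 6 11 7 13 3 15)| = 11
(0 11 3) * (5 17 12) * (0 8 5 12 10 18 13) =(0 11 3 8 5 17 10 18 13) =[11, 1, 2, 8, 4, 17, 6, 7, 5, 9, 18, 3, 12, 0, 14, 15, 16, 10, 13]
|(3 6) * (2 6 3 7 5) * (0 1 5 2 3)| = |(0 1 5 3)(2 6 7)| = 12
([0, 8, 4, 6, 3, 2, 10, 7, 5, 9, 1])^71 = [0, 10, 5, 4, 2, 8, 3, 7, 1, 9, 6]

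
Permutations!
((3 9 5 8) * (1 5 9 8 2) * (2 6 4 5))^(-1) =(9)(1 2)(3 8)(4 6 5)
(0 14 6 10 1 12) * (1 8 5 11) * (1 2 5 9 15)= (0 14 6 10 8 9 15 1 12)(2 5 11)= [14, 12, 5, 3, 4, 11, 10, 7, 9, 15, 8, 2, 0, 13, 6, 1]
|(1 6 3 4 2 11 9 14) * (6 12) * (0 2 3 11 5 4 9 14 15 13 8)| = 45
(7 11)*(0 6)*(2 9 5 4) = [6, 1, 9, 3, 2, 4, 0, 11, 8, 5, 10, 7] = (0 6)(2 9 5 4)(7 11)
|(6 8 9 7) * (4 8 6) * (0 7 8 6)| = |(0 7 4 6)(8 9)| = 4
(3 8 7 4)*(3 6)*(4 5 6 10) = (3 8 7 5 6)(4 10) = [0, 1, 2, 8, 10, 6, 3, 5, 7, 9, 4]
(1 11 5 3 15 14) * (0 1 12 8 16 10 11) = (0 1)(3 15 14 12 8 16 10 11 5) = [1, 0, 2, 15, 4, 3, 6, 7, 16, 9, 11, 5, 8, 13, 12, 14, 10]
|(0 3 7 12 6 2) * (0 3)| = 5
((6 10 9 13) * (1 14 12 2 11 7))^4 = (1 11 12)(2 14 7)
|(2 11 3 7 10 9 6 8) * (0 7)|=|(0 7 10 9 6 8 2 11 3)|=9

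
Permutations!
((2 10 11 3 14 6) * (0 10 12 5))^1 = ((0 10 11 3 14 6 2 12 5))^1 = (0 10 11 3 14 6 2 12 5)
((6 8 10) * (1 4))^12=(10)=((1 4)(6 8 10))^12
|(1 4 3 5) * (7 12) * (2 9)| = |(1 4 3 5)(2 9)(7 12)| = 4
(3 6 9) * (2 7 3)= [0, 1, 7, 6, 4, 5, 9, 3, 8, 2]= (2 7 3 6 9)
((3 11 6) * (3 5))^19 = ((3 11 6 5))^19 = (3 5 6 11)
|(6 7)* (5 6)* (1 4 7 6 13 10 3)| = |(1 4 7 5 13 10 3)| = 7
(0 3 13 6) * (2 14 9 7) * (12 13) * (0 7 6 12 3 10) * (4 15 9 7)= (0 10)(2 14 7)(4 15 9 6)(12 13)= [10, 1, 14, 3, 15, 5, 4, 2, 8, 6, 0, 11, 13, 12, 7, 9]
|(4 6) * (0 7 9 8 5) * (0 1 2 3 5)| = |(0 7 9 8)(1 2 3 5)(4 6)| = 4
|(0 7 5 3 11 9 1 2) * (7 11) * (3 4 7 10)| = |(0 11 9 1 2)(3 10)(4 7 5)| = 30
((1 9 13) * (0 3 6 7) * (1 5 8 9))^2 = (0 6)(3 7)(5 9)(8 13)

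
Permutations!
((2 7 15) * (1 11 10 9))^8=(2 15 7)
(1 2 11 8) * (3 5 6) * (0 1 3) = (0 1 2 11 8 3 5 6) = [1, 2, 11, 5, 4, 6, 0, 7, 3, 9, 10, 8]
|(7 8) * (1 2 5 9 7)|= |(1 2 5 9 7 8)|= 6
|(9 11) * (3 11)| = 3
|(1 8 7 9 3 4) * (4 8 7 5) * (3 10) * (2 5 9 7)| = 4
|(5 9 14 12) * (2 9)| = 5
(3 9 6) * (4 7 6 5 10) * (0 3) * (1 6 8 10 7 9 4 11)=(0 3 4 9 5 7 8 10 11 1 6)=[3, 6, 2, 4, 9, 7, 0, 8, 10, 5, 11, 1]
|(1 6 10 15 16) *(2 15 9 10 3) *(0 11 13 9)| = 30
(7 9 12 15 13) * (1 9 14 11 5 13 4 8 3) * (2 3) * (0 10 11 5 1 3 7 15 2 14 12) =(0 10 11 1 9)(2 7 12)(4 8 14 5 13 15) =[10, 9, 7, 3, 8, 13, 6, 12, 14, 0, 11, 1, 2, 15, 5, 4]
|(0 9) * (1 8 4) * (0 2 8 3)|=|(0 9 2 8 4 1 3)|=7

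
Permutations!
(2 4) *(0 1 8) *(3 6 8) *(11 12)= (0 1 3 6 8)(2 4)(11 12)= [1, 3, 4, 6, 2, 5, 8, 7, 0, 9, 10, 12, 11]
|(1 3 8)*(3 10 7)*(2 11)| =|(1 10 7 3 8)(2 11)| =10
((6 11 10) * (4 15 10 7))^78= (15)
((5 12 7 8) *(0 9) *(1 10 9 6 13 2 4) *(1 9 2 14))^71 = (0 9 4 2 10 1 14 13 6)(5 8 7 12)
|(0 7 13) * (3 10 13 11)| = |(0 7 11 3 10 13)| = 6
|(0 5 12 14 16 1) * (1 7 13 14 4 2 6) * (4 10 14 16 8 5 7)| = 40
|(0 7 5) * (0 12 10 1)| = |(0 7 5 12 10 1)| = 6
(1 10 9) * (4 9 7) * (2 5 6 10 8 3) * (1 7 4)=(1 8 3 2 5 6 10 4 9 7)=[0, 8, 5, 2, 9, 6, 10, 1, 3, 7, 4]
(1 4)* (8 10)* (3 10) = (1 4)(3 10 8) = [0, 4, 2, 10, 1, 5, 6, 7, 3, 9, 8]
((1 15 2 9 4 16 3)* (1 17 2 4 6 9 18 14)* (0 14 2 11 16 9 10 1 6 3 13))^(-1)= (0 13 16 11 17 3 9 4 15 1 10 6 14)(2 18)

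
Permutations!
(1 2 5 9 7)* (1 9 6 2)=(2 5 6)(7 9)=[0, 1, 5, 3, 4, 6, 2, 9, 8, 7]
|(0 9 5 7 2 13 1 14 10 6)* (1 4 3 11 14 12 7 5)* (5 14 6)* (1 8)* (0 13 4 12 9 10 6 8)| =15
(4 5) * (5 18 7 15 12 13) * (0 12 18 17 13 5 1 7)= (0 12 5 4 17 13 1 7 15 18)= [12, 7, 2, 3, 17, 4, 6, 15, 8, 9, 10, 11, 5, 1, 14, 18, 16, 13, 0]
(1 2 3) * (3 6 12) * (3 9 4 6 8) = (1 2 8 3)(4 6 12 9) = [0, 2, 8, 1, 6, 5, 12, 7, 3, 4, 10, 11, 9]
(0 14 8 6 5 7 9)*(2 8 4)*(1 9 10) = (0 14 4 2 8 6 5 7 10 1 9) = [14, 9, 8, 3, 2, 7, 5, 10, 6, 0, 1, 11, 12, 13, 4]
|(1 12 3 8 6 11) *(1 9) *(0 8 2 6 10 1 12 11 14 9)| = 30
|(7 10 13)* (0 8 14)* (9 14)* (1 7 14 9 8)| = 6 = |(0 1 7 10 13 14)|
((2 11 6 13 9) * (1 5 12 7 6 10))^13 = ((1 5 12 7 6 13 9 2 11 10))^13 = (1 7 9 10 12 13 11 5 6 2)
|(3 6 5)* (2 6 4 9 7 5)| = |(2 6)(3 4 9 7 5)| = 10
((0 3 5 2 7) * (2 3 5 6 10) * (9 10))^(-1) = (0 7 2 10 9 6 3 5)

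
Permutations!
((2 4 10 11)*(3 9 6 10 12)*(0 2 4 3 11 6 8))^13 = (0 9 2 8 3)(4 12 11)(6 10)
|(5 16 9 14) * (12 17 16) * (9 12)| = 3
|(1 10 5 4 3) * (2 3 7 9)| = |(1 10 5 4 7 9 2 3)| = 8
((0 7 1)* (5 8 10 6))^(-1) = ((0 7 1)(5 8 10 6))^(-1) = (0 1 7)(5 6 10 8)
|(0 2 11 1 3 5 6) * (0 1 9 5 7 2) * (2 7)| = |(1 3 2 11 9 5 6)| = 7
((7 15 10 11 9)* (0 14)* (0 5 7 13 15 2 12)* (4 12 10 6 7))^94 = ((0 14 5 4 12)(2 10 11 9 13 15 6 7))^94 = (0 12 4 5 14)(2 6 13 11)(7 15 9 10)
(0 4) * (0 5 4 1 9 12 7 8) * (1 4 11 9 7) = (0 4 5 11 9 12 1 7 8) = [4, 7, 2, 3, 5, 11, 6, 8, 0, 12, 10, 9, 1]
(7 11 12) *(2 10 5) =(2 10 5)(7 11 12) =[0, 1, 10, 3, 4, 2, 6, 11, 8, 9, 5, 12, 7]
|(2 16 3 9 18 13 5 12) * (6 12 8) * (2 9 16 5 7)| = |(2 5 8 6 12 9 18 13 7)(3 16)| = 18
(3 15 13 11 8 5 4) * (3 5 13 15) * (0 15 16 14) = (0 15 16 14)(4 5)(8 13 11) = [15, 1, 2, 3, 5, 4, 6, 7, 13, 9, 10, 8, 12, 11, 0, 16, 14]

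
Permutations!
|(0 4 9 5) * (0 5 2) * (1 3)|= 4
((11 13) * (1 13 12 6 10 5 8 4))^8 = (1 4 8 5 10 6 12 11 13)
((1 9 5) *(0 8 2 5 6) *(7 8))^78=(0 9 5 8)(1 2 7 6)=((0 7 8 2 5 1 9 6))^78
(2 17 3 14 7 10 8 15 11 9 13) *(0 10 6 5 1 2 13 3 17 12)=(17)(0 10 8 15 11 9 3 14 7 6 5 1 2 12)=[10, 2, 12, 14, 4, 1, 5, 6, 15, 3, 8, 9, 0, 13, 7, 11, 16, 17]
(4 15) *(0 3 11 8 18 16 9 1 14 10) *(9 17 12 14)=[3, 9, 2, 11, 15, 5, 6, 7, 18, 1, 0, 8, 14, 13, 10, 4, 17, 12, 16]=(0 3 11 8 18 16 17 12 14 10)(1 9)(4 15)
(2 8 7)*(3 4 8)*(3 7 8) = (8)(2 7)(3 4) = [0, 1, 7, 4, 3, 5, 6, 2, 8]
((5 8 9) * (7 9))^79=(5 9 7 8)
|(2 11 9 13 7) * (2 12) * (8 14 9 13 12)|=8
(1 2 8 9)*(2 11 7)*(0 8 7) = (0 8 9 1 11)(2 7) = [8, 11, 7, 3, 4, 5, 6, 2, 9, 1, 10, 0]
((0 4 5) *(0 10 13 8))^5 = (0 8 13 10 5 4)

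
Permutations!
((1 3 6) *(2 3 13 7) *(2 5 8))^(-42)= (1 3 8 7)(2 5 13 6)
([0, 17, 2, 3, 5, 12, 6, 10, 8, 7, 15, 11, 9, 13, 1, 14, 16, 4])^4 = (1 12 15 4 7)(5 10 17 9 14)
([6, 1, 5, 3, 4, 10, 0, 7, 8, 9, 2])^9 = [6, 1, 2, 3, 4, 5, 0, 7, 8, 9, 10]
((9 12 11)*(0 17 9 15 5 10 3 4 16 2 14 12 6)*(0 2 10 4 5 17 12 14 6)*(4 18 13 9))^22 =(0 5 4 12 18 16 11 13 10 15 9 3 17)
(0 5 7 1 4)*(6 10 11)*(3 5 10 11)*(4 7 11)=(0 10 3 5 11 6 4)(1 7)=[10, 7, 2, 5, 0, 11, 4, 1, 8, 9, 3, 6]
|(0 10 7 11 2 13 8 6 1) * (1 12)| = |(0 10 7 11 2 13 8 6 12 1)| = 10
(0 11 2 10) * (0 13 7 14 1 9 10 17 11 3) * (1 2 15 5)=[3, 9, 17, 0, 4, 1, 6, 14, 8, 10, 13, 15, 12, 7, 2, 5, 16, 11]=(0 3)(1 9 10 13 7 14 2 17 11 15 5)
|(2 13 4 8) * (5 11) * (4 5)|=6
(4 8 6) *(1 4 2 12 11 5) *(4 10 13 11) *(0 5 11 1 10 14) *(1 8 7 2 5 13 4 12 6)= [13, 14, 6, 3, 7, 10, 5, 2, 1, 9, 4, 11, 12, 8, 0]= (0 13 8 1 14)(2 6 5 10 4 7)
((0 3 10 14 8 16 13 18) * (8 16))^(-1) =((0 3 10 14 16 13 18))^(-1) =(0 18 13 16 14 10 3)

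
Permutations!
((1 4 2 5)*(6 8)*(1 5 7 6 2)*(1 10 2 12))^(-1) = ((1 4 10 2 7 6 8 12))^(-1) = (1 12 8 6 7 2 10 4)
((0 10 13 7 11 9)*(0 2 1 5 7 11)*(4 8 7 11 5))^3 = ((0 10 13 5 11 9 2 1 4 8 7))^3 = (0 5 2 8 10 11 1 7 13 9 4)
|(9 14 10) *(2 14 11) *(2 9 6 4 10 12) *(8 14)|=12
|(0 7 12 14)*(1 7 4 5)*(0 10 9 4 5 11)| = 10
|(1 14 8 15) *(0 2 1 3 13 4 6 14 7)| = 28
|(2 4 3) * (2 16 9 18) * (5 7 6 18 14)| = |(2 4 3 16 9 14 5 7 6 18)| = 10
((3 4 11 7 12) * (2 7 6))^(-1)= ((2 7 12 3 4 11 6))^(-1)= (2 6 11 4 3 12 7)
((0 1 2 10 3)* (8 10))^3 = ((0 1 2 8 10 3))^3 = (0 8)(1 10)(2 3)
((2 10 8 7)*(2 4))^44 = ((2 10 8 7 4))^44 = (2 4 7 8 10)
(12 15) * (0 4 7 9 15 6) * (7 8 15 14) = (0 4 8 15 12 6)(7 9 14) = [4, 1, 2, 3, 8, 5, 0, 9, 15, 14, 10, 11, 6, 13, 7, 12]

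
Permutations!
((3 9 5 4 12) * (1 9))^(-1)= (1 3 12 4 5 9)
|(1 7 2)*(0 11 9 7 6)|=|(0 11 9 7 2 1 6)|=7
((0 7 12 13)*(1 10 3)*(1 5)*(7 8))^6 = ((0 8 7 12 13)(1 10 3 5))^6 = (0 8 7 12 13)(1 3)(5 10)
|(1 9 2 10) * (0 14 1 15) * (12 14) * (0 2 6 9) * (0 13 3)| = 6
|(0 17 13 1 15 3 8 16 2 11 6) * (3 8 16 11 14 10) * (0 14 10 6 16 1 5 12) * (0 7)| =|(0 17 13 5 12 7)(1 15 8 11 16 2 10 3)(6 14)| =24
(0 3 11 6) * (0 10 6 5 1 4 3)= [0, 4, 2, 11, 3, 1, 10, 7, 8, 9, 6, 5]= (1 4 3 11 5)(6 10)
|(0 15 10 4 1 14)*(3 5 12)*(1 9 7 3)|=11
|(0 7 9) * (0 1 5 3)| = 6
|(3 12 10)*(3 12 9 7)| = 6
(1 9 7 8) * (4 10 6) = [0, 9, 2, 3, 10, 5, 4, 8, 1, 7, 6] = (1 9 7 8)(4 10 6)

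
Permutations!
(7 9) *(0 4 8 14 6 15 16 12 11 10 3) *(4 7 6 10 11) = (0 7 9 6 15 16 12 4 8 14 10 3) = [7, 1, 2, 0, 8, 5, 15, 9, 14, 6, 3, 11, 4, 13, 10, 16, 12]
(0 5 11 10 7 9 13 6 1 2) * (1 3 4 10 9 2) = (0 5 11 9 13 6 3 4 10 7 2) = [5, 1, 0, 4, 10, 11, 3, 2, 8, 13, 7, 9, 12, 6]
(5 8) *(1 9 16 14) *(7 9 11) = (1 11 7 9 16 14)(5 8) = [0, 11, 2, 3, 4, 8, 6, 9, 5, 16, 10, 7, 12, 13, 1, 15, 14]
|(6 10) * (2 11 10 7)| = |(2 11 10 6 7)| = 5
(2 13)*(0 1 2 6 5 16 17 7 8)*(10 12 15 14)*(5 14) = [1, 2, 13, 3, 4, 16, 14, 8, 0, 9, 12, 11, 15, 6, 10, 5, 17, 7] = (0 1 2 13 6 14 10 12 15 5 16 17 7 8)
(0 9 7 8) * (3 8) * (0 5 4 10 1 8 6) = (0 9 7 3 6)(1 8 5 4 10) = [9, 8, 2, 6, 10, 4, 0, 3, 5, 7, 1]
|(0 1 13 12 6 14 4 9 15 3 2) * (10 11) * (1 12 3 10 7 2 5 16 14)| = |(0 12 6 1 13 3 5 16 14 4 9 15 10 11 7 2)| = 16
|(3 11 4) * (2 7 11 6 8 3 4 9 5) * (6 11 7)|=|(2 6 8 3 11 9 5)|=7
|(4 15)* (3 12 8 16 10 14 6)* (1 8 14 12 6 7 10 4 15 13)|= |(1 8 16 4 13)(3 6)(7 10 12 14)|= 20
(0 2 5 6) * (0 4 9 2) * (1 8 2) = (1 8 2 5 6 4 9) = [0, 8, 5, 3, 9, 6, 4, 7, 2, 1]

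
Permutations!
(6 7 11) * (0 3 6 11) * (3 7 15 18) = (0 7)(3 6 15 18) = [7, 1, 2, 6, 4, 5, 15, 0, 8, 9, 10, 11, 12, 13, 14, 18, 16, 17, 3]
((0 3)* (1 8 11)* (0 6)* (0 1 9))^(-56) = ((0 3 6 1 8 11 9))^(-56) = (11)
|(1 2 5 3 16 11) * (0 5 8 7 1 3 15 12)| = |(0 5 15 12)(1 2 8 7)(3 16 11)| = 12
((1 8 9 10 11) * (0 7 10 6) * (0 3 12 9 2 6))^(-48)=((0 7 10 11 1 8 2 6 3 12 9))^(-48)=(0 6 11 9 2 10 12 8 7 3 1)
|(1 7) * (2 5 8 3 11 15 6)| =14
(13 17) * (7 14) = (7 14)(13 17) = [0, 1, 2, 3, 4, 5, 6, 14, 8, 9, 10, 11, 12, 17, 7, 15, 16, 13]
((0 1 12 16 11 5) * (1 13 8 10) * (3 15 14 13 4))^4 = ((0 4 3 15 14 13 8 10 1 12 16 11 5))^4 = (0 14 1 5 15 10 11 3 8 16 4 13 12)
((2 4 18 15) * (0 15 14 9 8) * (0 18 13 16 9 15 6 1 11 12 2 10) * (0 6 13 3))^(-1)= (0 3 4 2 12 11 1 6 10 15 14 18 8 9 16 13)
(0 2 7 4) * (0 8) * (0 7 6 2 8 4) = (0 8 7)(2 6) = [8, 1, 6, 3, 4, 5, 2, 0, 7]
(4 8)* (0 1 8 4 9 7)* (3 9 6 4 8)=(0 1 3 9 7)(4 8 6)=[1, 3, 2, 9, 8, 5, 4, 0, 6, 7]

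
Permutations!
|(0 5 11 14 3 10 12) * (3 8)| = 8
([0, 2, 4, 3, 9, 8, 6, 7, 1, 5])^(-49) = [0, 8, 1, 3, 2, 9, 6, 7, 5, 4]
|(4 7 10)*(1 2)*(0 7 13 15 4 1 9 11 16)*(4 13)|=|(0 7 10 1 2 9 11 16)(13 15)|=8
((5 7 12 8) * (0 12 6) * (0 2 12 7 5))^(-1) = (0 8 12 2 6 7)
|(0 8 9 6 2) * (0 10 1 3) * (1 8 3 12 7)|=30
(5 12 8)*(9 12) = (5 9 12 8) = [0, 1, 2, 3, 4, 9, 6, 7, 5, 12, 10, 11, 8]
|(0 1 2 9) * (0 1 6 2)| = |(0 6 2 9 1)| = 5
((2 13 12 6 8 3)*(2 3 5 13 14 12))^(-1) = (2 13 5 8 6 12 14) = ((2 14 12 6 8 5 13))^(-1)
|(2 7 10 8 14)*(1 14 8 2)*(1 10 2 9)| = |(1 14 10 9)(2 7)| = 4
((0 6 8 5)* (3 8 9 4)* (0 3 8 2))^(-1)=((0 6 9 4 8 5 3 2))^(-1)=(0 2 3 5 8 4 9 6)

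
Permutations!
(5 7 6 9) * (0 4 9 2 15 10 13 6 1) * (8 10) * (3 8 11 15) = [4, 0, 3, 8, 9, 7, 2, 1, 10, 5, 13, 15, 12, 6, 14, 11] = (0 4 9 5 7 1)(2 3 8 10 13 6)(11 15)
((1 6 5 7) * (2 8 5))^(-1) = (1 7 5 8 2 6)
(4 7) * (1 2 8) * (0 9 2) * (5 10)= (0 9 2 8 1)(4 7)(5 10)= [9, 0, 8, 3, 7, 10, 6, 4, 1, 2, 5]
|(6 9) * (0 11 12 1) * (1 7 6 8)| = 8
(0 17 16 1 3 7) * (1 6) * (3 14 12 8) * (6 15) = (0 17 16 15 6 1 14 12 8 3 7) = [17, 14, 2, 7, 4, 5, 1, 0, 3, 9, 10, 11, 8, 13, 12, 6, 15, 16]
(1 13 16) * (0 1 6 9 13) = (0 1)(6 9 13 16) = [1, 0, 2, 3, 4, 5, 9, 7, 8, 13, 10, 11, 12, 16, 14, 15, 6]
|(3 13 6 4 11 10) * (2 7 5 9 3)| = 10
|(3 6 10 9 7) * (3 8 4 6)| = 6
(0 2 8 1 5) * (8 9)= (0 2 9 8 1 5)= [2, 5, 9, 3, 4, 0, 6, 7, 1, 8]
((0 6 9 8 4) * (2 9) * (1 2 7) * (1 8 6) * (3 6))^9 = (9)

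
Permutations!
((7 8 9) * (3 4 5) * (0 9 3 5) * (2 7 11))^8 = (11)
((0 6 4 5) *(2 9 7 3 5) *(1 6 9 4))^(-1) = (0 5 3 7 9)(1 6)(2 4)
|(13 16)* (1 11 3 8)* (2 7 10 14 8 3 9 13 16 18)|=|(1 11 9 13 18 2 7 10 14 8)|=10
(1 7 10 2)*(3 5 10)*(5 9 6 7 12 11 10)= (1 12 11 10 2)(3 9 6 7)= [0, 12, 1, 9, 4, 5, 7, 3, 8, 6, 2, 10, 11]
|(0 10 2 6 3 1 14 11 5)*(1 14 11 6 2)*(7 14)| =20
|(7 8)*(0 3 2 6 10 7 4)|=8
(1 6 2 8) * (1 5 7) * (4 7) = (1 6 2 8 5 4 7) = [0, 6, 8, 3, 7, 4, 2, 1, 5]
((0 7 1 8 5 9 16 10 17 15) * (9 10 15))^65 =((0 7 1 8 5 10 17 9 16 15))^65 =(0 10)(1 9)(5 15)(7 17)(8 16)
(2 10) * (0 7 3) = (0 7 3)(2 10) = [7, 1, 10, 0, 4, 5, 6, 3, 8, 9, 2]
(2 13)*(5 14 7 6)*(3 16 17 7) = [0, 1, 13, 16, 4, 14, 5, 6, 8, 9, 10, 11, 12, 2, 3, 15, 17, 7] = (2 13)(3 16 17 7 6 5 14)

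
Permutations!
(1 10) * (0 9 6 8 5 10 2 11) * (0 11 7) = (11)(0 9 6 8 5 10 1 2 7) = [9, 2, 7, 3, 4, 10, 8, 0, 5, 6, 1, 11]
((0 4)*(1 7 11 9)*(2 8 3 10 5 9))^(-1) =(0 4)(1 9 5 10 3 8 2 11 7)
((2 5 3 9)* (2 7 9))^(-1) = (2 3 5)(7 9)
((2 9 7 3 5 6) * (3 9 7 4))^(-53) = (2 4 6 9 5 7 3)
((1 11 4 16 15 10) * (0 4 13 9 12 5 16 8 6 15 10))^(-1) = (0 15 6 8 4)(1 10 16 5 12 9 13 11)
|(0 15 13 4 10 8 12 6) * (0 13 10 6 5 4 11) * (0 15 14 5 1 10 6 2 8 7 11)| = 14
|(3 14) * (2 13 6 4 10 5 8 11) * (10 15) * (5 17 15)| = 42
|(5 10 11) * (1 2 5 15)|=|(1 2 5 10 11 15)|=6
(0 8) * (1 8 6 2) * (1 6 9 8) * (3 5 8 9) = [3, 1, 6, 5, 4, 8, 2, 7, 0, 9] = (9)(0 3 5 8)(2 6)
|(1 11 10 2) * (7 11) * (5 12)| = |(1 7 11 10 2)(5 12)| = 10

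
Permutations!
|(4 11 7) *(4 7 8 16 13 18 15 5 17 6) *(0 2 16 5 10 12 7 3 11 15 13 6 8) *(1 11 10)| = |(0 2 16 6 4 15 1 11)(3 10 12 7)(5 17 8)(13 18)| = 24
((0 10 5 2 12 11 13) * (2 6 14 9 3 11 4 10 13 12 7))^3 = (0 13)(2 7)(3 4 6)(5 9 12)(10 14 11)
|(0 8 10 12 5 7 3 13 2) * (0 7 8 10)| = 20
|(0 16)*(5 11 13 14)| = |(0 16)(5 11 13 14)| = 4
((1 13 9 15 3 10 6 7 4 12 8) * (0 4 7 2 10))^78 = (0 9 8)(1 4 15)(3 13 12)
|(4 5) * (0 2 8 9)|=4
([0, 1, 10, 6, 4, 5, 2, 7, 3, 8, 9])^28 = (2 3 9)(6 8 10)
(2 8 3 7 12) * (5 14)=[0, 1, 8, 7, 4, 14, 6, 12, 3, 9, 10, 11, 2, 13, 5]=(2 8 3 7 12)(5 14)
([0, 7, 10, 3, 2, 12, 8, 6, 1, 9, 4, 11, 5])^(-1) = [0, 8, 4, 3, 10, 12, 7, 1, 6, 9, 2, 11, 5]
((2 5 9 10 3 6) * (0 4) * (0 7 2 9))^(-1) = (0 5 2 7 4)(3 10 9 6)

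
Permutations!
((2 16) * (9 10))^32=(16)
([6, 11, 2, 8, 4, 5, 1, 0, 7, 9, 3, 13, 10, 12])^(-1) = [7, 6, 2, 10, 4, 5, 0, 8, 3, 9, 12, 1, 13, 11]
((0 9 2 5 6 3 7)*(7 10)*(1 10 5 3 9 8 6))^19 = (0 7 10 1 5 3 2 9 6 8)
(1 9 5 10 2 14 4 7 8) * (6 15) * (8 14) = (1 9 5 10 2 8)(4 7 14)(6 15) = [0, 9, 8, 3, 7, 10, 15, 14, 1, 5, 2, 11, 12, 13, 4, 6]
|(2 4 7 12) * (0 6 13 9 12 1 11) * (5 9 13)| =|(13)(0 6 5 9 12 2 4 7 1 11)| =10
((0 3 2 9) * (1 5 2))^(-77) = (0 3 1 5 2 9)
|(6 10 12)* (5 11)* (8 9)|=|(5 11)(6 10 12)(8 9)|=6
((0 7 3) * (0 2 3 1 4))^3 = ((0 7 1 4)(2 3))^3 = (0 4 1 7)(2 3)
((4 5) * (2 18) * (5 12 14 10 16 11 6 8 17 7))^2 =((2 18)(4 12 14 10 16 11 6 8 17 7 5))^2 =(18)(4 14 16 6 17 5 12 10 11 8 7)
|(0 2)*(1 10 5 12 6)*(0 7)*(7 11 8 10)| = 10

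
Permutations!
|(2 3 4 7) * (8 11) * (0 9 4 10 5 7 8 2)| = |(0 9 4 8 11 2 3 10 5 7)| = 10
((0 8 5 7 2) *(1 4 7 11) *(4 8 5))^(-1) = ((0 5 11 1 8 4 7 2))^(-1) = (0 2 7 4 8 1 11 5)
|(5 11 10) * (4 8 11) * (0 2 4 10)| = 10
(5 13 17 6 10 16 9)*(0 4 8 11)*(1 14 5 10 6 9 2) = [4, 14, 1, 3, 8, 13, 6, 7, 11, 10, 16, 0, 12, 17, 5, 15, 2, 9] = (0 4 8 11)(1 14 5 13 17 9 10 16 2)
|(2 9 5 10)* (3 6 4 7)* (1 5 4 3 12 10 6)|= 12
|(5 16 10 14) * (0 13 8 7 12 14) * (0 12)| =|(0 13 8 7)(5 16 10 12 14)| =20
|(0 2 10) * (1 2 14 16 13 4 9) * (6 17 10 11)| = 12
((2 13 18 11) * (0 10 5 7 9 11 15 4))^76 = (0 4 15 18 13 2 11 9 7 5 10)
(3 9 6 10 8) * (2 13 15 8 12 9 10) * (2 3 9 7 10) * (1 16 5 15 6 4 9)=[0, 16, 13, 2, 9, 15, 3, 10, 1, 4, 12, 11, 7, 6, 14, 8, 5]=(1 16 5 15 8)(2 13 6 3)(4 9)(7 10 12)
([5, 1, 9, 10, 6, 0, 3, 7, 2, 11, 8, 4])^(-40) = (11)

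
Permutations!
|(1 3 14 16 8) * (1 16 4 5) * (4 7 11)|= |(1 3 14 7 11 4 5)(8 16)|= 14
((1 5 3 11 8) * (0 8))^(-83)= ((0 8 1 5 3 11))^(-83)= (0 8 1 5 3 11)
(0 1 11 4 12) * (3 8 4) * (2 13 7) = (0 1 11 3 8 4 12)(2 13 7) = [1, 11, 13, 8, 12, 5, 6, 2, 4, 9, 10, 3, 0, 7]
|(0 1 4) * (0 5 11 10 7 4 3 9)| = |(0 1 3 9)(4 5 11 10 7)| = 20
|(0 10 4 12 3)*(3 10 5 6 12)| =7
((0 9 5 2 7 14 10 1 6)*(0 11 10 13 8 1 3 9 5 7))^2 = ((0 5 2)(1 6 11 10 3 9 7 14 13 8))^2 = (0 2 5)(1 11 3 7 13)(6 10 9 14 8)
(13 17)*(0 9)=(0 9)(13 17)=[9, 1, 2, 3, 4, 5, 6, 7, 8, 0, 10, 11, 12, 17, 14, 15, 16, 13]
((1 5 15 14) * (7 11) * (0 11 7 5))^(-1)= ((0 11 5 15 14 1))^(-1)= (0 1 14 15 5 11)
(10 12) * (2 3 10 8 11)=(2 3 10 12 8 11)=[0, 1, 3, 10, 4, 5, 6, 7, 11, 9, 12, 2, 8]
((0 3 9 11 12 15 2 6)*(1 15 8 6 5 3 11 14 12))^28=(0 2 14)(1 3 8)(5 12 11)(6 15 9)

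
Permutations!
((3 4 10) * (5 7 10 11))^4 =(3 7 11)(4 10 5)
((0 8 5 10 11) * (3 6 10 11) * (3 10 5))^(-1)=(0 11 5 6 3 8)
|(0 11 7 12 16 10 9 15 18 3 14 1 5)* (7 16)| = 22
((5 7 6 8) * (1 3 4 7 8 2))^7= (1 3 4 7 6 2)(5 8)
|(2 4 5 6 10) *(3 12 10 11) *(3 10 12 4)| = |(12)(2 3 4 5 6 11 10)| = 7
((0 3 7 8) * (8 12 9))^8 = (0 7 9)(3 12 8)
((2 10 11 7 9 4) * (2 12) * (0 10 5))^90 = (12) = ((0 10 11 7 9 4 12 2 5))^90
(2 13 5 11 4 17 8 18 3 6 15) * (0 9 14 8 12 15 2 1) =(0 9 14 8 18 3 6 2 13 5 11 4 17 12 15 1) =[9, 0, 13, 6, 17, 11, 2, 7, 18, 14, 10, 4, 15, 5, 8, 1, 16, 12, 3]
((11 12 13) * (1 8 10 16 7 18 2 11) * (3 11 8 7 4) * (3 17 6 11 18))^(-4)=(1 6 10 3 12 4 2)(7 11 16 18 13 17 8)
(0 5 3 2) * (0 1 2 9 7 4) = (0 5 3 9 7 4)(1 2) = [5, 2, 1, 9, 0, 3, 6, 4, 8, 7]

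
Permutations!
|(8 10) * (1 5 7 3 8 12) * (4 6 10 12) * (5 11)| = 21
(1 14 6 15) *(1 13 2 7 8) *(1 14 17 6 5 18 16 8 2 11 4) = (1 17 6 15 13 11 4)(2 7)(5 18 16 8 14) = [0, 17, 7, 3, 1, 18, 15, 2, 14, 9, 10, 4, 12, 11, 5, 13, 8, 6, 16]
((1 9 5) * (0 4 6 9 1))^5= (9)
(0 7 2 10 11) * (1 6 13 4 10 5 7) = [1, 6, 5, 3, 10, 7, 13, 2, 8, 9, 11, 0, 12, 4] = (0 1 6 13 4 10 11)(2 5 7)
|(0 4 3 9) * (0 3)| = |(0 4)(3 9)| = 2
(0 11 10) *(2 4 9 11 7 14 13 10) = [7, 1, 4, 3, 9, 5, 6, 14, 8, 11, 0, 2, 12, 10, 13] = (0 7 14 13 10)(2 4 9 11)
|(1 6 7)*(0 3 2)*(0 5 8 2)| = 6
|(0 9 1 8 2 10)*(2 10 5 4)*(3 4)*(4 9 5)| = |(0 5 3 9 1 8 10)(2 4)| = 14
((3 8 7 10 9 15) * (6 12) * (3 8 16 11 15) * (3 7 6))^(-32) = ((3 16 11 15 8 6 12)(7 10 9))^(-32) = (3 15 12 11 6 16 8)(7 10 9)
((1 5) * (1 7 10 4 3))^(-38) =((1 5 7 10 4 3))^(-38) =(1 4 7)(3 10 5)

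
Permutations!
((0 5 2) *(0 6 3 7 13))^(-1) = (0 13 7 3 6 2 5) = ((0 5 2 6 3 7 13))^(-1)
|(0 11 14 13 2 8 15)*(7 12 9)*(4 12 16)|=|(0 11 14 13 2 8 15)(4 12 9 7 16)|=35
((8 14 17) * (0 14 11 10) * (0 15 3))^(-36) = (0 11)(3 8)(10 14)(15 17)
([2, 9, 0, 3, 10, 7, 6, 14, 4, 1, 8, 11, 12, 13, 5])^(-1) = [2, 9, 0, 3, 8, 14, 6, 5, 10, 1, 4, 11, 12, 13, 7]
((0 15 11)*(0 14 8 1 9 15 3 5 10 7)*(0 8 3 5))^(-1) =((0 5 10 7 8 1 9 15 11 14 3))^(-1) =(0 3 14 11 15 9 1 8 7 10 5)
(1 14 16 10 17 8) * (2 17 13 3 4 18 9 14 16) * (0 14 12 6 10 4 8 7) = [14, 16, 17, 8, 18, 5, 10, 0, 1, 12, 13, 11, 6, 3, 2, 15, 4, 7, 9] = (0 14 2 17 7)(1 16 4 18 9 12 6 10 13 3 8)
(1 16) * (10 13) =[0, 16, 2, 3, 4, 5, 6, 7, 8, 9, 13, 11, 12, 10, 14, 15, 1] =(1 16)(10 13)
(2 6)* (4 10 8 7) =[0, 1, 6, 3, 10, 5, 2, 4, 7, 9, 8] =(2 6)(4 10 8 7)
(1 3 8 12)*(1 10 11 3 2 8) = [0, 2, 8, 1, 4, 5, 6, 7, 12, 9, 11, 3, 10] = (1 2 8 12 10 11 3)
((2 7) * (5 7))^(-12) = ((2 5 7))^(-12) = (7)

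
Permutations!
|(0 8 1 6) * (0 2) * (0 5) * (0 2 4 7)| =6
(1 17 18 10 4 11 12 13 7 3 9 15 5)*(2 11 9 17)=(1 2 11 12 13 7 3 17 18 10 4 9 15 5)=[0, 2, 11, 17, 9, 1, 6, 3, 8, 15, 4, 12, 13, 7, 14, 5, 16, 18, 10]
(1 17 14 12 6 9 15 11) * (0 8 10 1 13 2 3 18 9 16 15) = (0 8 10 1 17 14 12 6 16 15 11 13 2 3 18 9) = [8, 17, 3, 18, 4, 5, 16, 7, 10, 0, 1, 13, 6, 2, 12, 11, 15, 14, 9]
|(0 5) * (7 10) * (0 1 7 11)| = 6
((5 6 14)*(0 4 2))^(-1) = (0 2 4)(5 14 6)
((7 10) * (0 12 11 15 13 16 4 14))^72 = ((0 12 11 15 13 16 4 14)(7 10))^72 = (16)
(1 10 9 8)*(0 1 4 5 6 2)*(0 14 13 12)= (0 1 10 9 8 4 5 6 2 14 13 12)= [1, 10, 14, 3, 5, 6, 2, 7, 4, 8, 9, 11, 0, 12, 13]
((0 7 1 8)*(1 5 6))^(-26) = ((0 7 5 6 1 8))^(-26) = (0 1 5)(6 7 8)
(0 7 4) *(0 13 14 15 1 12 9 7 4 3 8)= (0 4 13 14 15 1 12 9 7 3 8)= [4, 12, 2, 8, 13, 5, 6, 3, 0, 7, 10, 11, 9, 14, 15, 1]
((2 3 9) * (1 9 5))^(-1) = ((1 9 2 3 5))^(-1) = (1 5 3 2 9)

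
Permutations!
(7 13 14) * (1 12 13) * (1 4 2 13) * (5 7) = [0, 12, 13, 3, 2, 7, 6, 4, 8, 9, 10, 11, 1, 14, 5] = (1 12)(2 13 14 5 7 4)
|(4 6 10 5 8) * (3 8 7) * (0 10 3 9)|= 20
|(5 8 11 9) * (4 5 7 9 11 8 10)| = 6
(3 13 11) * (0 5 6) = (0 5 6)(3 13 11) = [5, 1, 2, 13, 4, 6, 0, 7, 8, 9, 10, 3, 12, 11]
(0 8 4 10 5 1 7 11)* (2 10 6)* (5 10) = (0 8 4 6 2 5 1 7 11) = [8, 7, 5, 3, 6, 1, 2, 11, 4, 9, 10, 0]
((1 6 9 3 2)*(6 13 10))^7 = (13)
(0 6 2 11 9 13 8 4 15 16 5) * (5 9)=(0 6 2 11 5)(4 15 16 9 13 8)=[6, 1, 11, 3, 15, 0, 2, 7, 4, 13, 10, 5, 12, 8, 14, 16, 9]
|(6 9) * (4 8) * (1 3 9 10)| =10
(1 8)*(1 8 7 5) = [0, 7, 2, 3, 4, 1, 6, 5, 8] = (8)(1 7 5)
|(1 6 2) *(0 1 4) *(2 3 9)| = |(0 1 6 3 9 2 4)| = 7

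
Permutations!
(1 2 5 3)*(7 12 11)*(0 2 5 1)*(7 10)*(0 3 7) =(0 2 1 5 7 12 11 10) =[2, 5, 1, 3, 4, 7, 6, 12, 8, 9, 0, 10, 11]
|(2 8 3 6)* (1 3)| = 5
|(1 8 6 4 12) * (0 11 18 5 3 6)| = 10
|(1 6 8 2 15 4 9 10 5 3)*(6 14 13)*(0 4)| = 13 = |(0 4 9 10 5 3 1 14 13 6 8 2 15)|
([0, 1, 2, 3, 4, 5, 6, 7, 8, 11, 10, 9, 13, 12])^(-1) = (9 11)(12 13)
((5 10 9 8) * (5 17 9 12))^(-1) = (5 12 10)(8 9 17)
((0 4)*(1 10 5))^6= (10)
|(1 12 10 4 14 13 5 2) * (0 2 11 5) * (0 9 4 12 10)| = |(0 2 1 10 12)(4 14 13 9)(5 11)| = 20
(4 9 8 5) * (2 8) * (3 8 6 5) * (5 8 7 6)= [0, 1, 5, 7, 9, 4, 8, 6, 3, 2]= (2 5 4 9)(3 7 6 8)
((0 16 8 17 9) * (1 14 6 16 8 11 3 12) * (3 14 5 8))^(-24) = ((0 3 12 1 5 8 17 9)(6 16 11 14))^(-24) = (17)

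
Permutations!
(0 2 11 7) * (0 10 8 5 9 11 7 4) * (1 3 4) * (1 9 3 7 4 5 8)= (0 2 4)(1 7 10)(3 5)(9 11)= [2, 7, 4, 5, 0, 3, 6, 10, 8, 11, 1, 9]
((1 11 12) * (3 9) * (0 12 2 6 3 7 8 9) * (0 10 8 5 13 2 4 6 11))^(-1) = (0 1 12)(2 13 5 7 9 8 10 3 6 4 11)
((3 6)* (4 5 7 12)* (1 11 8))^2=((1 11 8)(3 6)(4 5 7 12))^2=(1 8 11)(4 7)(5 12)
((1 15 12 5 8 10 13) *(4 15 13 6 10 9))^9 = (1 13)(4 5)(6 10)(8 15)(9 12) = ((1 13)(4 15 12 5 8 9)(6 10))^9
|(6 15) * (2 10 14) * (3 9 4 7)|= |(2 10 14)(3 9 4 7)(6 15)|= 12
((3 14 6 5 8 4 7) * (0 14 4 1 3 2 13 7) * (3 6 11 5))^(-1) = (0 4 3 6 1 8 5 11 14)(2 7 13)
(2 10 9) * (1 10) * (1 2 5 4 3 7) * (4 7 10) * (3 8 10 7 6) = [0, 4, 2, 7, 8, 6, 3, 1, 10, 5, 9] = (1 4 8 10 9 5 6 3 7)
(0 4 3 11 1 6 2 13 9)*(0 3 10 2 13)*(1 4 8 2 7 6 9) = (0 8 2)(1 9 3 11 4 10 7 6 13) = [8, 9, 0, 11, 10, 5, 13, 6, 2, 3, 7, 4, 12, 1]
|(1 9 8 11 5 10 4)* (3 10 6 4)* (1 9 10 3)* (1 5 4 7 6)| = 12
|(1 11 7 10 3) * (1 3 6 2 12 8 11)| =7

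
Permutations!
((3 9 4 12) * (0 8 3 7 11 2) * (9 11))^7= ((0 8 3 11 2)(4 12 7 9))^7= (0 3 2 8 11)(4 9 7 12)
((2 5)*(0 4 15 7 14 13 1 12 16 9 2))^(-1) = (0 5 2 9 16 12 1 13 14 7 15 4)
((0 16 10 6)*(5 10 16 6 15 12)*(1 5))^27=((16)(0 6)(1 5 10 15 12))^27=(16)(0 6)(1 10 12 5 15)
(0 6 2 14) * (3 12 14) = (0 6 2 3 12 14) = [6, 1, 3, 12, 4, 5, 2, 7, 8, 9, 10, 11, 14, 13, 0]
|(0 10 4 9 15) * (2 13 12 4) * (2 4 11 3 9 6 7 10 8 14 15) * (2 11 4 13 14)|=|(0 8 2 14 15)(3 9 11)(4 6 7 10 13 12)|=30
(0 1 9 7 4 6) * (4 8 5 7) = (0 1 9 4 6)(5 7 8) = [1, 9, 2, 3, 6, 7, 0, 8, 5, 4]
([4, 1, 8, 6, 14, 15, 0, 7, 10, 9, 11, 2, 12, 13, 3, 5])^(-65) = [0, 1, 11, 3, 4, 15, 6, 7, 2, 9, 8, 10, 12, 13, 14, 5]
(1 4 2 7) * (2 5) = (1 4 5 2 7) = [0, 4, 7, 3, 5, 2, 6, 1]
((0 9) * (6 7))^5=(0 9)(6 7)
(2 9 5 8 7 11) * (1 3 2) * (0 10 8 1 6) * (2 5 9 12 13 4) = (0 10 8 7 11 6)(1 3 5)(2 12 13 4) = [10, 3, 12, 5, 2, 1, 0, 11, 7, 9, 8, 6, 13, 4]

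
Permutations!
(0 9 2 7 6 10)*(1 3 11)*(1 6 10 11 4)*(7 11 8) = (0 9 2 11 6 8 7 10)(1 3 4) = [9, 3, 11, 4, 1, 5, 8, 10, 7, 2, 0, 6]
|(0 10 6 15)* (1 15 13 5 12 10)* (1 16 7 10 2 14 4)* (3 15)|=14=|(0 16 7 10 6 13 5 12 2 14 4 1 3 15)|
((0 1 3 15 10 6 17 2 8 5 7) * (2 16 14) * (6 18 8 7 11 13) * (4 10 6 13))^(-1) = ((0 1 3 15 6 17 16 14 2 7)(4 10 18 8 5 11))^(-1) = (0 7 2 14 16 17 6 15 3 1)(4 11 5 8 18 10)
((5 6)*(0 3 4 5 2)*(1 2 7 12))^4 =(0 6 2 5 1 4 12 3 7) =((0 3 4 5 6 7 12 1 2))^4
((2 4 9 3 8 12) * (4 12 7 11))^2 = (12)(3 7 4)(8 11 9)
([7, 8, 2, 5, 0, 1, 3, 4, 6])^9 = (1 5 3 6 8)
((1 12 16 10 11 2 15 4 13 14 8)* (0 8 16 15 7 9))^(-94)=((0 8 1 12 15 4 13 14 16 10 11 2 7 9))^(-94)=(0 15 16 7 1 13 11)(2 8 4 10 9 12 14)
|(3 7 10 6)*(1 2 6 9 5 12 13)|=|(1 2 6 3 7 10 9 5 12 13)|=10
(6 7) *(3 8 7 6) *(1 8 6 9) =(1 8 7 3 6 9) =[0, 8, 2, 6, 4, 5, 9, 3, 7, 1]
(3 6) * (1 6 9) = (1 6 3 9) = [0, 6, 2, 9, 4, 5, 3, 7, 8, 1]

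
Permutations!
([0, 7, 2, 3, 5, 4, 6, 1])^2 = (7)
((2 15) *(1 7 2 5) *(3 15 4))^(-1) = (1 5 15 3 4 2 7) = ((1 7 2 4 3 15 5))^(-1)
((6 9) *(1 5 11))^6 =((1 5 11)(6 9))^6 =(11)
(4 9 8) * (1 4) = (1 4 9 8) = [0, 4, 2, 3, 9, 5, 6, 7, 1, 8]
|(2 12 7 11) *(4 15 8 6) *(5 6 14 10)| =28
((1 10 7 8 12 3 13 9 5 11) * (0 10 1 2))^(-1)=((0 10 7 8 12 3 13 9 5 11 2))^(-1)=(0 2 11 5 9 13 3 12 8 7 10)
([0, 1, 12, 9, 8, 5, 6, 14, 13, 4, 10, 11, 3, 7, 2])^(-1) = (2 14 7 13 8 4 9 3 12)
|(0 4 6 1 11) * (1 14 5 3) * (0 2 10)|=|(0 4 6 14 5 3 1 11 2 10)|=10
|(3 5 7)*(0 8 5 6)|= 6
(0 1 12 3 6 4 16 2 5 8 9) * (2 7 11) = (0 1 12 3 6 4 16 7 11 2 5 8 9) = [1, 12, 5, 6, 16, 8, 4, 11, 9, 0, 10, 2, 3, 13, 14, 15, 7]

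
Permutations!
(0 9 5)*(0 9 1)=(0 1)(5 9)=[1, 0, 2, 3, 4, 9, 6, 7, 8, 5]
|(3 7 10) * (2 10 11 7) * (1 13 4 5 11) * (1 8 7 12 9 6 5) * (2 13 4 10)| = 30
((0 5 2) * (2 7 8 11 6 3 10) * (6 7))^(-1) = (0 2 10 3 6 5)(7 11 8)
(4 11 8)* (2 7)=(2 7)(4 11 8)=[0, 1, 7, 3, 11, 5, 6, 2, 4, 9, 10, 8]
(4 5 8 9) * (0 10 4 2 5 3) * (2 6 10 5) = (0 5 8 9 6 10 4 3) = [5, 1, 2, 0, 3, 8, 10, 7, 9, 6, 4]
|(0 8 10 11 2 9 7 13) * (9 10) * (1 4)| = |(0 8 9 7 13)(1 4)(2 10 11)| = 30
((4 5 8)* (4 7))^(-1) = (4 7 8 5) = ((4 5 8 7))^(-1)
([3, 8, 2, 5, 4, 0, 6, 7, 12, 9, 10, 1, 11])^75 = [0, 11, 2, 3, 4, 5, 6, 7, 1, 9, 10, 12, 8]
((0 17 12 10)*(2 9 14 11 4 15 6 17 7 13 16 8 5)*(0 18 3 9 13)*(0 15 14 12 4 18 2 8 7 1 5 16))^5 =(0 7 14 12 1 15 11 10 5 6 18 2 8 17 3 13 16 4 9)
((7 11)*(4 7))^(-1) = ((4 7 11))^(-1) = (4 11 7)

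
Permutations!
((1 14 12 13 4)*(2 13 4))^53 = (1 14 12 4)(2 13)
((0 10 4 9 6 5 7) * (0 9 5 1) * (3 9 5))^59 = ((0 10 4 3 9 6 1)(5 7))^59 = (0 3 1 4 6 10 9)(5 7)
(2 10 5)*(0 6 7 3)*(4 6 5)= (0 5 2 10 4 6 7 3)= [5, 1, 10, 0, 6, 2, 7, 3, 8, 9, 4]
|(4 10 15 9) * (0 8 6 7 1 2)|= |(0 8 6 7 1 2)(4 10 15 9)|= 12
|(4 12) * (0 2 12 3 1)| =|(0 2 12 4 3 1)| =6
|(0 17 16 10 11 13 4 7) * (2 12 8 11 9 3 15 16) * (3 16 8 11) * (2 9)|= 33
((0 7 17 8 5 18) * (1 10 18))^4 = (0 5)(1 7)(8 18)(10 17)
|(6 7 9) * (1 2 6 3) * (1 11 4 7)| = 15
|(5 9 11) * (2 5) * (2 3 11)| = 6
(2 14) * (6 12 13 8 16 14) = (2 6 12 13 8 16 14) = [0, 1, 6, 3, 4, 5, 12, 7, 16, 9, 10, 11, 13, 8, 2, 15, 14]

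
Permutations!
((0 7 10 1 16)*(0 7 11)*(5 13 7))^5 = ((0 11)(1 16 5 13 7 10))^5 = (0 11)(1 10 7 13 5 16)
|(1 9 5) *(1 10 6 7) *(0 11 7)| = 8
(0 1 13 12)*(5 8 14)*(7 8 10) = [1, 13, 2, 3, 4, 10, 6, 8, 14, 9, 7, 11, 0, 12, 5] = (0 1 13 12)(5 10 7 8 14)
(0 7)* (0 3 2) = (0 7 3 2) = [7, 1, 0, 2, 4, 5, 6, 3]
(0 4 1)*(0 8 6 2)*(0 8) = (0 4 1)(2 8 6) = [4, 0, 8, 3, 1, 5, 2, 7, 6]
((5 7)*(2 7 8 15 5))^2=((2 7)(5 8 15))^2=(5 15 8)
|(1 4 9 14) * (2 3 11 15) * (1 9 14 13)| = |(1 4 14 9 13)(2 3 11 15)| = 20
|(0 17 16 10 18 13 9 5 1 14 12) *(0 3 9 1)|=12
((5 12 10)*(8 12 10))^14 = (12)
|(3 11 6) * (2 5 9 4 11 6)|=10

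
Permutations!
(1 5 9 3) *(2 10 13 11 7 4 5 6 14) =(1 6 14 2 10 13 11 7 4 5 9 3) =[0, 6, 10, 1, 5, 9, 14, 4, 8, 3, 13, 7, 12, 11, 2]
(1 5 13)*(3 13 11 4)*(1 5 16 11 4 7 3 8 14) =(1 16 11 7 3 13 5 4 8 14) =[0, 16, 2, 13, 8, 4, 6, 3, 14, 9, 10, 7, 12, 5, 1, 15, 11]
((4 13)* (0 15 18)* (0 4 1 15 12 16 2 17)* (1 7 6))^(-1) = (0 17 2 16 12)(1 6 7 13 4 18 15)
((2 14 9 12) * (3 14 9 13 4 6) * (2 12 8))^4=(2 9 8)(3 6 4 13 14)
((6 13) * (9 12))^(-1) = ((6 13)(9 12))^(-1) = (6 13)(9 12)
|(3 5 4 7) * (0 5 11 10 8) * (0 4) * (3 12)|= 14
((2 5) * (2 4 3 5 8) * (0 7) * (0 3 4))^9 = (0 7 3 5)(2 8)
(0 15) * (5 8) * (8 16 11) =(0 15)(5 16 11 8) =[15, 1, 2, 3, 4, 16, 6, 7, 5, 9, 10, 8, 12, 13, 14, 0, 11]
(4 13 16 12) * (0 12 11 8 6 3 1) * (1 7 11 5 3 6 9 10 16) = (0 12 4 13 1)(3 7 11 8 9 10 16 5) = [12, 0, 2, 7, 13, 3, 6, 11, 9, 10, 16, 8, 4, 1, 14, 15, 5]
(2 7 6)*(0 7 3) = (0 7 6 2 3) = [7, 1, 3, 0, 4, 5, 2, 6]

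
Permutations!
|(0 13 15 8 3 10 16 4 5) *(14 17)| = |(0 13 15 8 3 10 16 4 5)(14 17)| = 18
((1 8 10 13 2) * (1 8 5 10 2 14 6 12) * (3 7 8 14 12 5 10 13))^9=(1 13 6 2 7 10 12 5 14 8 3)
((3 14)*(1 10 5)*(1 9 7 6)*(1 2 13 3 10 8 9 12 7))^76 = ((1 8 9)(2 13 3 14 10 5 12 7 6))^76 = (1 8 9)(2 10 6 14 7 3 12 13 5)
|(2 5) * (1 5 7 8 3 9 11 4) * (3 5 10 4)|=12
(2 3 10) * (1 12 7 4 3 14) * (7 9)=(1 12 9 7 4 3 10 2 14)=[0, 12, 14, 10, 3, 5, 6, 4, 8, 7, 2, 11, 9, 13, 1]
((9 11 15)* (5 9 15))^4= ((15)(5 9 11))^4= (15)(5 9 11)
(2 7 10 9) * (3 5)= (2 7 10 9)(3 5)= [0, 1, 7, 5, 4, 3, 6, 10, 8, 2, 9]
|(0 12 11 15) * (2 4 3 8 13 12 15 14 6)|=18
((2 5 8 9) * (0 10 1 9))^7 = (10)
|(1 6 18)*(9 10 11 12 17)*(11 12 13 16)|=12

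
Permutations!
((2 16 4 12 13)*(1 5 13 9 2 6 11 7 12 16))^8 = (16)(1 2 9 12 7 11 6 13 5)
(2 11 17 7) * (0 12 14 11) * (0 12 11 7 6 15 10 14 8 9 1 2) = [11, 2, 12, 3, 4, 5, 15, 0, 9, 1, 14, 17, 8, 13, 7, 10, 16, 6] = (0 11 17 6 15 10 14 7)(1 2 12 8 9)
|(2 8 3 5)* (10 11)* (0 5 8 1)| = 4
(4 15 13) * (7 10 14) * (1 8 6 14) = (1 8 6 14 7 10)(4 15 13) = [0, 8, 2, 3, 15, 5, 14, 10, 6, 9, 1, 11, 12, 4, 7, 13]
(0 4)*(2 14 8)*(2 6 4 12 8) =[12, 1, 14, 3, 0, 5, 4, 7, 6, 9, 10, 11, 8, 13, 2] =(0 12 8 6 4)(2 14)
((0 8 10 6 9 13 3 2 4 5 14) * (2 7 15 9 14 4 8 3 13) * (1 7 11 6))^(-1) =(0 14 6 11 3)(1 10 8 2 9 15 7)(4 5)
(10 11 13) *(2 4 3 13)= (2 4 3 13 10 11)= [0, 1, 4, 13, 3, 5, 6, 7, 8, 9, 11, 2, 12, 10]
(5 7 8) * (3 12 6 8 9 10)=[0, 1, 2, 12, 4, 7, 8, 9, 5, 10, 3, 11, 6]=(3 12 6 8 5 7 9 10)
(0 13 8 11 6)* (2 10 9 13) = (0 2 10 9 13 8 11 6) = [2, 1, 10, 3, 4, 5, 0, 7, 11, 13, 9, 6, 12, 8]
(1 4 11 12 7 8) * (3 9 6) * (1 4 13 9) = (1 13 9 6 3)(4 11 12 7 8) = [0, 13, 2, 1, 11, 5, 3, 8, 4, 6, 10, 12, 7, 9]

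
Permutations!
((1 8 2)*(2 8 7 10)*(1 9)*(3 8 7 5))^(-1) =(1 9 2 10 7 8 3 5)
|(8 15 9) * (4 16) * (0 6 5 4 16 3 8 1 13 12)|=11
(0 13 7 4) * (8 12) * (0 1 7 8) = (0 13 8 12)(1 7 4) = [13, 7, 2, 3, 1, 5, 6, 4, 12, 9, 10, 11, 0, 8]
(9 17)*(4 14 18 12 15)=[0, 1, 2, 3, 14, 5, 6, 7, 8, 17, 10, 11, 15, 13, 18, 4, 16, 9, 12]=(4 14 18 12 15)(9 17)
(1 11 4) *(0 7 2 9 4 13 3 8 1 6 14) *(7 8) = [8, 11, 9, 7, 6, 5, 14, 2, 1, 4, 10, 13, 12, 3, 0] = (0 8 1 11 13 3 7 2 9 4 6 14)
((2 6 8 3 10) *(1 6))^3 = ((1 6 8 3 10 2))^3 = (1 3)(2 8)(6 10)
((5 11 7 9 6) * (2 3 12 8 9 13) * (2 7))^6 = (13)(2 5 9 12)(3 11 6 8)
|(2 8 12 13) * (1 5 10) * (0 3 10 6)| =12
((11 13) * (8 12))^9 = (8 12)(11 13)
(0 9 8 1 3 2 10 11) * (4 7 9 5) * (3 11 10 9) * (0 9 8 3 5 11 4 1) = [11, 4, 8, 2, 7, 1, 6, 5, 0, 3, 10, 9] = (0 11 9 3 2 8)(1 4 7 5)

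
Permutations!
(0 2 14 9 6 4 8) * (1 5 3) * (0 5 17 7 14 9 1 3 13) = (0 2 9 6 4 8 5 13)(1 17 7 14) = [2, 17, 9, 3, 8, 13, 4, 14, 5, 6, 10, 11, 12, 0, 1, 15, 16, 7]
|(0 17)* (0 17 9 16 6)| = |(17)(0 9 16 6)| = 4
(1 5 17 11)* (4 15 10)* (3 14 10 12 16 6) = (1 5 17 11)(3 14 10 4 15 12 16 6) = [0, 5, 2, 14, 15, 17, 3, 7, 8, 9, 4, 1, 16, 13, 10, 12, 6, 11]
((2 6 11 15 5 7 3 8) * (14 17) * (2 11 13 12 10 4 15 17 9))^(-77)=(2 14 11 3 5 4 12 6 9 17 8 7 15 10 13)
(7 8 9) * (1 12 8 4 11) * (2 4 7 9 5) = (1 12 8 5 2 4 11) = [0, 12, 4, 3, 11, 2, 6, 7, 5, 9, 10, 1, 8]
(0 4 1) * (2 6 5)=(0 4 1)(2 6 5)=[4, 0, 6, 3, 1, 2, 5]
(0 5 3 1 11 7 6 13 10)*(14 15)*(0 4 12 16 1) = (0 5 3)(1 11 7 6 13 10 4 12 16)(14 15) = [5, 11, 2, 0, 12, 3, 13, 6, 8, 9, 4, 7, 16, 10, 15, 14, 1]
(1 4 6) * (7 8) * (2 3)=(1 4 6)(2 3)(7 8)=[0, 4, 3, 2, 6, 5, 1, 8, 7]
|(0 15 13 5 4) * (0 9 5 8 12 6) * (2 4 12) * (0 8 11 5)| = 11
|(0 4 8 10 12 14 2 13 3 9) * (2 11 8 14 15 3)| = 10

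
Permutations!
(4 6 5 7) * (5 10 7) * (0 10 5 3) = [10, 1, 2, 0, 6, 3, 5, 4, 8, 9, 7] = (0 10 7 4 6 5 3)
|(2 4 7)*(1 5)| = 6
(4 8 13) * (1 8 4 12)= (1 8 13 12)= [0, 8, 2, 3, 4, 5, 6, 7, 13, 9, 10, 11, 1, 12]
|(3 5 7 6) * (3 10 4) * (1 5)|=7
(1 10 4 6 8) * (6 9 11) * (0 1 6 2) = (0 1 10 4 9 11 2)(6 8) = [1, 10, 0, 3, 9, 5, 8, 7, 6, 11, 4, 2]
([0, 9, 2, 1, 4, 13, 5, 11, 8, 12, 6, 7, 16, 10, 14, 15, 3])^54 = (1 3 16 12 9)(5 10)(6 13)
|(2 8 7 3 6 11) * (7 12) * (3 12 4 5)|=|(2 8 4 5 3 6 11)(7 12)|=14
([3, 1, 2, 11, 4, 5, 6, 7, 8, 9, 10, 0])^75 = (11)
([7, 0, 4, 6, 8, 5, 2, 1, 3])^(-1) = (0 1 7)(2 6 3 8 4)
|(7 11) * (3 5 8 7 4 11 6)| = 10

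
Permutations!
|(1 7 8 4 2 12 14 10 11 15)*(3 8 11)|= 28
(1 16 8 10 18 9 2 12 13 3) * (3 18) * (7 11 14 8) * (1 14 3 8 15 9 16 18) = (1 18 16 7 11 3 14 15 9 2 12 13)(8 10) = [0, 18, 12, 14, 4, 5, 6, 11, 10, 2, 8, 3, 13, 1, 15, 9, 7, 17, 16]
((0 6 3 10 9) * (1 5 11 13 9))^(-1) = (0 9 13 11 5 1 10 3 6)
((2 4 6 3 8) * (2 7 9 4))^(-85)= ((3 8 7 9 4 6))^(-85)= (3 6 4 9 7 8)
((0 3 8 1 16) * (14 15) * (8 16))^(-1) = (0 16 3)(1 8)(14 15)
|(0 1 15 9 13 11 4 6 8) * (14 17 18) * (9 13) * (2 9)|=24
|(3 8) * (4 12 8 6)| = 5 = |(3 6 4 12 8)|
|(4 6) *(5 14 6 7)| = 5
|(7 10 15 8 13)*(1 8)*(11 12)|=|(1 8 13 7 10 15)(11 12)|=6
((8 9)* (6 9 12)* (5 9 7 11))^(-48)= (5 9 8 12 6 7 11)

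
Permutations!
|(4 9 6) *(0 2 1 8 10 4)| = |(0 2 1 8 10 4 9 6)| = 8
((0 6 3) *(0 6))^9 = ((3 6))^9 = (3 6)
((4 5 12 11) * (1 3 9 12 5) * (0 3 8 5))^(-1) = (0 5 8 1 4 11 12 9 3)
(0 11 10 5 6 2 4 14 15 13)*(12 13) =[11, 1, 4, 3, 14, 6, 2, 7, 8, 9, 5, 10, 13, 0, 15, 12] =(0 11 10 5 6 2 4 14 15 12 13)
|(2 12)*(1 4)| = 2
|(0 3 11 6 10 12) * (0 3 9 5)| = 15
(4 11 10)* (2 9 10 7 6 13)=(2 9 10 4 11 7 6 13)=[0, 1, 9, 3, 11, 5, 13, 6, 8, 10, 4, 7, 12, 2]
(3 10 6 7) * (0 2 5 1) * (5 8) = [2, 0, 8, 10, 4, 1, 7, 3, 5, 9, 6] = (0 2 8 5 1)(3 10 6 7)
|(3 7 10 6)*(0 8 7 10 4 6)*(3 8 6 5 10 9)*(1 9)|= |(0 6 8 7 4 5 10)(1 9 3)|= 21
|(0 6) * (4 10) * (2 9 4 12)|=|(0 6)(2 9 4 10 12)|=10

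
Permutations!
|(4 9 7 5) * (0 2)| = 4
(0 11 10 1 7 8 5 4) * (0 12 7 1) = [11, 1, 2, 3, 12, 4, 6, 8, 5, 9, 0, 10, 7] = (0 11 10)(4 12 7 8 5)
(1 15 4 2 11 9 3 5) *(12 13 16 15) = (1 12 13 16 15 4 2 11 9 3 5) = [0, 12, 11, 5, 2, 1, 6, 7, 8, 3, 10, 9, 13, 16, 14, 4, 15]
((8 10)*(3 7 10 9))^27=(3 10 9 7 8)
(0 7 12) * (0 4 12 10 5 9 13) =(0 7 10 5 9 13)(4 12) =[7, 1, 2, 3, 12, 9, 6, 10, 8, 13, 5, 11, 4, 0]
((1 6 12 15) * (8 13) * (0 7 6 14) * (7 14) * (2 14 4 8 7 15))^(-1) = (0 14 2 12 6 7 13 8 4)(1 15)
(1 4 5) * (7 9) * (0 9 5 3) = [9, 4, 2, 0, 3, 1, 6, 5, 8, 7] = (0 9 7 5 1 4 3)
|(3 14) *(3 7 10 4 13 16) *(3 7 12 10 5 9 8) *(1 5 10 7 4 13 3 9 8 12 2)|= |(1 5 8 9 12 7 10 13 16 4 3 14 2)|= 13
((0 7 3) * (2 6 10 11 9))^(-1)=((0 7 3)(2 6 10 11 9))^(-1)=(0 3 7)(2 9 11 10 6)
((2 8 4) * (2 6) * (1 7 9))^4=((1 7 9)(2 8 4 6))^4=(1 7 9)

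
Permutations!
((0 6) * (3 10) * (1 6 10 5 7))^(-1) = (0 6 1 7 5 3 10)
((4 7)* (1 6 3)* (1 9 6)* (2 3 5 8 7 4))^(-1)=((2 3 9 6 5 8 7))^(-1)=(2 7 8 5 6 9 3)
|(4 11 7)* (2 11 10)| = |(2 11 7 4 10)| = 5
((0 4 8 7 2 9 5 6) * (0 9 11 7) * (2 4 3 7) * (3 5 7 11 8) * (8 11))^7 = ((0 5 6 9 7 4 3 8)(2 11))^7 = (0 8 3 4 7 9 6 5)(2 11)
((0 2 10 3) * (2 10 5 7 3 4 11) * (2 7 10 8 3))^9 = (2 4)(5 11)(7 10)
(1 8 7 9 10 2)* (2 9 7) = [0, 8, 1, 3, 4, 5, 6, 7, 2, 10, 9] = (1 8 2)(9 10)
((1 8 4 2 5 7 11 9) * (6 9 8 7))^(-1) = (1 9 6 5 2 4 8 11 7)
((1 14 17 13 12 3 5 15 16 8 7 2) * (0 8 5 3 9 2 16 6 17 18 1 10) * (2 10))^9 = (18)(0 12 6 16)(5 8 9 17)(7 10 13 15)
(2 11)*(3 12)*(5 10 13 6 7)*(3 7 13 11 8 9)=(2 8 9 3 12 7 5 10 11)(6 13)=[0, 1, 8, 12, 4, 10, 13, 5, 9, 3, 11, 2, 7, 6]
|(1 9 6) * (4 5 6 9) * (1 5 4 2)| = 2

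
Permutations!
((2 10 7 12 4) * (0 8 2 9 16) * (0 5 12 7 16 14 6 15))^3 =(0 10 12 14)(2 5 9 15)(4 6 8 16)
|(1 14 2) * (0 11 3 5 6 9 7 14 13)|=|(0 11 3 5 6 9 7 14 2 1 13)|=11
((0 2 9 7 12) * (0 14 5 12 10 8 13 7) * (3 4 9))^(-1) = ((0 2 3 4 9)(5 12 14)(7 10 8 13))^(-1) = (0 9 4 3 2)(5 14 12)(7 13 8 10)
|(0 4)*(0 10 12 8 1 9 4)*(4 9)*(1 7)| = |(1 4 10 12 8 7)| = 6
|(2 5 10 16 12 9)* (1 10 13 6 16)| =|(1 10)(2 5 13 6 16 12 9)| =14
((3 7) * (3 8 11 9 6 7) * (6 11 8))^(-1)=((6 7)(9 11))^(-1)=(6 7)(9 11)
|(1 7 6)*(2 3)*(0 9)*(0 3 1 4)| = 8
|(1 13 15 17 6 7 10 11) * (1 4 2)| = |(1 13 15 17 6 7 10 11 4 2)| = 10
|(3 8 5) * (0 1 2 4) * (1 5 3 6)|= |(0 5 6 1 2 4)(3 8)|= 6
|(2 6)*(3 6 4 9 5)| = 6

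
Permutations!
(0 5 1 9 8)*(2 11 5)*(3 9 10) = (0 2 11 5 1 10 3 9 8) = [2, 10, 11, 9, 4, 1, 6, 7, 0, 8, 3, 5]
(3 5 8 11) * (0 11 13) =(0 11 3 5 8 13) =[11, 1, 2, 5, 4, 8, 6, 7, 13, 9, 10, 3, 12, 0]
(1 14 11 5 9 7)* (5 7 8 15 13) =(1 14 11 7)(5 9 8 15 13) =[0, 14, 2, 3, 4, 9, 6, 1, 15, 8, 10, 7, 12, 5, 11, 13]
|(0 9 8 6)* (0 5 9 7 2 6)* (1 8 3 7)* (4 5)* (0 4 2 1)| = |(1 8 4 5 9 3 7)(2 6)| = 14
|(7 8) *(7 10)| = 3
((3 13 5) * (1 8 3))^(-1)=((1 8 3 13 5))^(-1)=(1 5 13 3 8)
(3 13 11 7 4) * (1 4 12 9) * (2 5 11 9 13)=(1 4 3 2 5 11 7 12 13 9)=[0, 4, 5, 2, 3, 11, 6, 12, 8, 1, 10, 7, 13, 9]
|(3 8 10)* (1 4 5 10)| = |(1 4 5 10 3 8)| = 6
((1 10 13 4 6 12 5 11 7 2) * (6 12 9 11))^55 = ((1 10 13 4 12 5 6 9 11 7 2))^55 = (13)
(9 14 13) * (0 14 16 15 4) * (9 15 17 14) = [9, 1, 2, 3, 0, 5, 6, 7, 8, 16, 10, 11, 12, 15, 13, 4, 17, 14] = (0 9 16 17 14 13 15 4)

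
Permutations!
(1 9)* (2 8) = (1 9)(2 8) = [0, 9, 8, 3, 4, 5, 6, 7, 2, 1]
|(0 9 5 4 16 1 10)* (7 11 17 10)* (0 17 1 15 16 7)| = |(0 9 5 4 7 11 1)(10 17)(15 16)| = 14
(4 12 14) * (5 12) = (4 5 12 14) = [0, 1, 2, 3, 5, 12, 6, 7, 8, 9, 10, 11, 14, 13, 4]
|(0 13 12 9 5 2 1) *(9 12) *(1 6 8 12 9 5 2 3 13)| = |(0 1)(2 6 8 12 9)(3 13 5)| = 30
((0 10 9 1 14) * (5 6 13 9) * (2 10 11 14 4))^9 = (14)(1 4 2 10 5 6 13 9)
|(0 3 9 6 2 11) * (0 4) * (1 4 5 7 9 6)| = 10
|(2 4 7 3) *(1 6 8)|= 12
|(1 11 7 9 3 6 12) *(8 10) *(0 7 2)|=|(0 7 9 3 6 12 1 11 2)(8 10)|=18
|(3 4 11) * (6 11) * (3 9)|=|(3 4 6 11 9)|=5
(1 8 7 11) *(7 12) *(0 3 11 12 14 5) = (0 3 11 1 8 14 5)(7 12) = [3, 8, 2, 11, 4, 0, 6, 12, 14, 9, 10, 1, 7, 13, 5]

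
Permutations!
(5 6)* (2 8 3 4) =(2 8 3 4)(5 6) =[0, 1, 8, 4, 2, 6, 5, 7, 3]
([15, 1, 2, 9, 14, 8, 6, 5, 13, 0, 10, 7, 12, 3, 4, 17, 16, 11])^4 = (0 7 3 17 8)(5 9 11 13 15)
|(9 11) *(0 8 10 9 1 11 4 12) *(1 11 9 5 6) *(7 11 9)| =|(0 8 10 5 6 1 7 11 9 4 12)| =11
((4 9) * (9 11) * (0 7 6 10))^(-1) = ((0 7 6 10)(4 11 9))^(-1) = (0 10 6 7)(4 9 11)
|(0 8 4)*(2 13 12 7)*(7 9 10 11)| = |(0 8 4)(2 13 12 9 10 11 7)| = 21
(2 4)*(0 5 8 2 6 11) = (0 5 8 2 4 6 11) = [5, 1, 4, 3, 6, 8, 11, 7, 2, 9, 10, 0]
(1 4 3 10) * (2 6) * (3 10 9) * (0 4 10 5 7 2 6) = [4, 10, 0, 9, 5, 7, 6, 2, 8, 3, 1] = (0 4 5 7 2)(1 10)(3 9)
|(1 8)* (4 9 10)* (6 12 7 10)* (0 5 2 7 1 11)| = 12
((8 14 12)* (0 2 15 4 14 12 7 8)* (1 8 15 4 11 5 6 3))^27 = (0 2 4 14 7 15 11 5 6 3 1 8 12)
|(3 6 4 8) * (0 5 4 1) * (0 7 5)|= |(1 7 5 4 8 3 6)|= 7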